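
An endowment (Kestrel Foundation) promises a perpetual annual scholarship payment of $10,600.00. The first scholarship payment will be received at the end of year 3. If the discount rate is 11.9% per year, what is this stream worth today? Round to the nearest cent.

$71137.52

Value at end of year 2: C / r = $10,600.00 / 0.119 = $89,075.6303
Discount to today: PV = $89,075.6303 / (1 + 0.119)^2 = $89,075.6303 / 1.252161 = $71,137.52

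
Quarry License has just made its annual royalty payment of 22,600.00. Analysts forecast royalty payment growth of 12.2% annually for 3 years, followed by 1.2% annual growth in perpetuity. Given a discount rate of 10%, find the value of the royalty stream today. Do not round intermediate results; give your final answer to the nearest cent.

D_1 = 25357.20000
D_2 = 28450.77840
D_3 = 31921.77336
Terminal value at year 3: TV = D_3×(1+g_2)/(r−g_2) = 32304.83465/0.088 = 367100.39370
P_0 = D_1/(1+r)^1 + D_2/(1+r)^2 + D_3/(1+r)^3 + TV/(1+r)^3
    = 23052.00000 + 23513.04000 + 23983.30080 + 275807.95920 = 346356.30000

346356.30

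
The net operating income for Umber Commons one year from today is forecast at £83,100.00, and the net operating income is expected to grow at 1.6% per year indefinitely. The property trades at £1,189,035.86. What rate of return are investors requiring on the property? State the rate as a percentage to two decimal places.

P = D₁/(r − g) ⇒ r = D₁/P + g = £83,100.0000/£1,189,035.86 + 0.016 = 0.069889 + 0.016 = 0.085889

8.59%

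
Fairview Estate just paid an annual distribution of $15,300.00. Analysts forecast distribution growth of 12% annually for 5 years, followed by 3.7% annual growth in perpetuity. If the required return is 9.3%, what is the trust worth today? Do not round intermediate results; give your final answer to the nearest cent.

D_1 = 17136.00000
D_2 = 19192.32000
D_3 = 21495.39840
D_4 = 24074.84621
D_5 = 26963.82775
Terminal value at year 5: TV = D_5×(1+g_2)/(r−g_2) = 27961.48938/0.056 = 499312.31035
P_0 = D_1/(1+r)^1 + D_2/(1+r)^2 + D_3/(1+r)^3 + D_4/(1+r)^4 + D_5/(1+r)^5 + TV/(1+r)^5
    = 15677.95059 + 16065.23757 + 16462.09156 + 16868.74890 + 17285.45176 + 320089.52633 = 402449.00673

$402449.01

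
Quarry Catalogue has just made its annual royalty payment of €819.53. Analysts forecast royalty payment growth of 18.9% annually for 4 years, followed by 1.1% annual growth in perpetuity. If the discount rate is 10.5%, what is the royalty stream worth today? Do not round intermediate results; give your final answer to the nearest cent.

D_1 = 974.42117
D_2 = 1158.58677
D_3 = 1377.55967
D_4 = 1637.91845
Terminal value at year 4: TV = D_4×(1+g_2)/(r−g_2) = 1655.93555/0.094 = 17616.33566
P_0 = D_1/(1+r)^1 + D_2/(1+r)^2 + D_3/(1+r)^3 + D_4/(1+r)^4 + TV/(1+r)^4
    = 881.82911 + 948.86409 + 1020.99493 + 1098.60903 + 11815.89069 = 15766.18784

€15766.19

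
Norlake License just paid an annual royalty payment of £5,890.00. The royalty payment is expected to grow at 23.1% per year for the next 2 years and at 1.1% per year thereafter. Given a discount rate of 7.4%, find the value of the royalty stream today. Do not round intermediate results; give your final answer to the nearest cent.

£138663.70

D_1 = 7250.59000
D_2 = 8925.47629
Terminal value at year 2: TV = D_2×(1+g_2)/(r−g_2) = 9023.65653/0.063 = 143232.64332
P_0 = D_1/(1+r)^1 + D_2/(1+r)^2 + TV/(1+r)^2
    = 6751.01490 + 7737.89510 + 124174.79282 = 138663.70282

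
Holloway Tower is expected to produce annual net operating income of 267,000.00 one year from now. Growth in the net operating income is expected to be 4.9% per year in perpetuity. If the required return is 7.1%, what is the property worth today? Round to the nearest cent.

12136363.64

Growing perpetuity: P = D₁ / (r − g) = 267,000.0000 / (0.071 − 0.049) = 12,136,363.64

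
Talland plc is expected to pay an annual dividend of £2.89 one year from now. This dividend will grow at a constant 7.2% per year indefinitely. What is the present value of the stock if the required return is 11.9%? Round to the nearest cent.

Growing perpetuity: P = D₁ / (r − g) = £2.8900 / (0.119 − 0.072) = £61.49

£61.49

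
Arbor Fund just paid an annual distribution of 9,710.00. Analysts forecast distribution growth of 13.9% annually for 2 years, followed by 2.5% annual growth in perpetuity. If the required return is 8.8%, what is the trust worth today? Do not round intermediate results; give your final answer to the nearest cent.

D_1 = 11059.69000
D_2 = 12596.98691
Terminal value at year 2: TV = D_2×(1+g_2)/(r−g_2) = 12911.91158/0.063 = 204950.97750
P_0 = D_1/(1+r)^1 + D_2/(1+r)^2 + TV/(1+r)^2
    = 10165.15625 + 10641.64795 + 173137.92298 = 193944.72718

193944.73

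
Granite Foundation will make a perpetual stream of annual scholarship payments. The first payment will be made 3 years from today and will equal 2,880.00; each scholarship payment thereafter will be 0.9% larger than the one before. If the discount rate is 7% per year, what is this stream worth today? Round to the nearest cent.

41237.76

Value at end of year 2: C₁ / (r − g) = 2,880.00 / (0.07 − 0.009) = 47,213.1148
Discount to today: PV = 47,213.1148 / (1 + 0.07)^2 = 47,213.1148 / 1.144900 = 41,237.76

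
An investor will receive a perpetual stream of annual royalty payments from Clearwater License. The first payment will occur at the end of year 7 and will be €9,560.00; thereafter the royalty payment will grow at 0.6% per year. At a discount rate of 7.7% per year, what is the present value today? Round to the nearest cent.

Value at end of year 6: C₁ / (r − g) = €9,560.00 / (0.077 − 0.006) = €134,647.8873
Discount to today: PV = €134,647.8873 / (1 + 0.077)^6 = €134,647.8873 / 1.560609 = €86,279.04

€86279.04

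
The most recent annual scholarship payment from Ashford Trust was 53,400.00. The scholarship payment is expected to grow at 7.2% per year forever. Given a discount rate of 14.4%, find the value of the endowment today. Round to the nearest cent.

795066.67

D₁ = D₀ × (1 + g) = 53,400.00 × 1.072 = 57,244.8000
Growing perpetuity: P = D₁ / (r − g) = 57,244.8000 / (0.144 − 0.072) = 795,066.67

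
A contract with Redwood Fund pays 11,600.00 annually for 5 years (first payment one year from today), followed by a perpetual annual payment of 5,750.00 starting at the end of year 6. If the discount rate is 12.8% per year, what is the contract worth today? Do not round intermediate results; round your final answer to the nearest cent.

PV of 5-year annuity: 11,600.00 × [1 − (1+0.128)^−5] / 0.128 = 40999.77129
Perpetuity value at year 5: 5,750.00 / 0.128 = 44921.87500
PV of perpetuity: 44921.87500 / (1+0.128)^5 = 24598.71251
Total PV = 40999.77129 + 24598.71251 = 65598.48380

65598.48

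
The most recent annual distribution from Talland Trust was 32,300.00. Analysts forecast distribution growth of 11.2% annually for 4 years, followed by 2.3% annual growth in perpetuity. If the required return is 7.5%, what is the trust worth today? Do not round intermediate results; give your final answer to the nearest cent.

D_1 = 35917.60000
D_2 = 39940.37120
D_3 = 44413.69277
D_4 = 49388.02637
Terminal value at year 4: TV = D_4×(1+g_2)/(r−g_2) = 50523.95097/0.052 = 971614.44176
P_0 = D_1/(1+r)^1 + D_2/(1+r)^2 + D_3/(1+r)^3 + D_4/(1+r)^4 + TV/(1+r)^4
    = 33411.72093 + 34561.70574 + 35751.27143 + 36981.78031 + 727545.40873 = 868251.88714

868251.89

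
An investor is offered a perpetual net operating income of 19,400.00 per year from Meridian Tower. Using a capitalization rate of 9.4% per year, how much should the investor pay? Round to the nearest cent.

Level perpetuity: PV = C / r = 19,400.00 / 0.094 = 206,382.98

206382.98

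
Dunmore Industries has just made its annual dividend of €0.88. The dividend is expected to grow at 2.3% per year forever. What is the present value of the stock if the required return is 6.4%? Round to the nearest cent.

D₁ = D₀ × (1 + g) = €0.88 × 1.023 = €0.9002
Growing perpetuity: P = D₁ / (r − g) = €0.9002 / (0.064 − 0.023) = €21.96

€21.96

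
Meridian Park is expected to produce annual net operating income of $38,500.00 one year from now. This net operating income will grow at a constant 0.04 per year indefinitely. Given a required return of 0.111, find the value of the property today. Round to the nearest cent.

$542253.52

Growing perpetuity: P = D₁ / (r − g) = $38,500.0000 / (0.111 − 0.04) = $542,253.52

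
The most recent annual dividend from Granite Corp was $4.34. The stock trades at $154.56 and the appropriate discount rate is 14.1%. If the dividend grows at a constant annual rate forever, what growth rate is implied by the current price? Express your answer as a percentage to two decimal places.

10.98%

P = D₀(1+g)/(r−g) ⇒ P(r−g) = D₀(1+g) ⇒ g(P+D₀) = P·r − D₀
g = (P·r − D₀)/(P + D₀) = ($154.56×0.141 − $4.34) / ($154.56 + $4.34) = 0.109836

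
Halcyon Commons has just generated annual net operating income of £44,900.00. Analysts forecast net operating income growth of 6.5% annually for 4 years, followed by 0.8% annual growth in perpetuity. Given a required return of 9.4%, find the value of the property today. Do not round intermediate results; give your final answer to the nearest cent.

D_1 = 47818.50000
D_2 = 50926.70250
D_3 = 54236.93816
D_4 = 57762.33914
Terminal value at year 4: TV = D_4×(1+g_2)/(r−g_2) = 58224.43786/0.086 = 677028.34717
P_0 = D_1/(1+r)^1 + D_2/(1+r)^2 + D_3/(1+r)^3 + D_4/(1+r)^4 + TV/(1+r)^4
    = 43709.78062 + 42551.11185 + 41423.15733 + 40325.10288 + 472647.71753 = 640656.87022

£640656.87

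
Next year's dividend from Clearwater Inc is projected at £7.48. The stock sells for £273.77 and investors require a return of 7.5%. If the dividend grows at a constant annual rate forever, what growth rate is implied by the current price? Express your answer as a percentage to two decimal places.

P = D₁/(r−g) ⇒ g = r − D₁/P = 0.075 − £7.48/£273.77 = 0.047678

4.77%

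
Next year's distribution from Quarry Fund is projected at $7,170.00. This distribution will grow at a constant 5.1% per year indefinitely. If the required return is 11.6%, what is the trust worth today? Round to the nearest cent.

Growing perpetuity: P = D₁ / (r − g) = $7,170.0000 / (0.116 − 0.051) = $110,307.69

$110307.69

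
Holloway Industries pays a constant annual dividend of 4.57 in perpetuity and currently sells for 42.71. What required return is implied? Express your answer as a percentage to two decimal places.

10.70%

P = C/r ⇒ r = C/P = 4.57/42.71 = 0.107001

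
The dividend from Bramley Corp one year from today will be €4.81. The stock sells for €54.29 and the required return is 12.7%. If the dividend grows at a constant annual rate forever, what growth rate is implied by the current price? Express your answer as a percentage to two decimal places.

3.84%

P = D₁/(r−g) ⇒ g = r − D₁/P = 0.127 − €4.81/€54.29 = 0.038402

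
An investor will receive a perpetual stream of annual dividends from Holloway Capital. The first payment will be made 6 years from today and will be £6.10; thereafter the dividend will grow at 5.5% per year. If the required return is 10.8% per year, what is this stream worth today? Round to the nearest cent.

£68.92

Value at end of year 5: C₁ / (r − g) = £6.10 / (0.108 − 0.055) = £115.0943
Discount to today: PV = £115.0943 / (1 + 0.108)^5 = £115.0943 / 1.669932 = £68.92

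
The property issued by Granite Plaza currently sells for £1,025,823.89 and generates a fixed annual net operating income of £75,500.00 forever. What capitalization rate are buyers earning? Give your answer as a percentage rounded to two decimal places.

P = C/r ⇒ r = C/P = £75,500.00/£1,025,823.89 = 0.073599

7.36%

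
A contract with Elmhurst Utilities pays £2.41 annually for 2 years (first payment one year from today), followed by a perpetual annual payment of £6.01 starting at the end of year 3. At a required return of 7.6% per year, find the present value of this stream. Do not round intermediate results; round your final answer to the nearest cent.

£72.62

PV of 2-year annuity: £2.41 × [1 − (1+0.076)^−2] / 0.076 = 4.32135
Perpetuity value at year 2: £6.01 / 0.076 = 79.07895
PV of perpetuity: 79.07895 / (1+0.076)^2 = 68.30246
Total PV = 4.32135 + 68.30246 = 72.62381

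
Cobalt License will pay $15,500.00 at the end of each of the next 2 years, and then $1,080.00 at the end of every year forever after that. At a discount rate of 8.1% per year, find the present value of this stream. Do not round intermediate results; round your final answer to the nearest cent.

$39012.80

PV of 2-year annuity: $15,500.00 × [1 − (1+0.081)^−2] / 0.081 = 27602.75245
Perpetuity value at year 2: $1,080.00 / 0.081 = 13333.33333
PV of perpetuity: 13333.33333 / (1+0.081)^2 = 11410.04478
Total PV = 27602.75245 + 11410.04478 = 39012.79722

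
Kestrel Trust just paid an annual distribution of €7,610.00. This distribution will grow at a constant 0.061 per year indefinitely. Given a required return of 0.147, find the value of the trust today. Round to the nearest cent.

D₁ = D₀ × (1 + g) = €7,610.00 × 1.061 = €8,074.2100
Growing perpetuity: P = D₁ / (r − g) = €8,074.2100 / (0.147 − 0.061) = €93,886.16

€93886.16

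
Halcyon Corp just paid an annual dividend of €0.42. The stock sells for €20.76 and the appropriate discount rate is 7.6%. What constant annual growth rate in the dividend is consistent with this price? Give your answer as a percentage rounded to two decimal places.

P = D₀(1+g)/(r−g) ⇒ P(r−g) = D₀(1+g) ⇒ g(P+D₀) = P·r − D₀
g = (P·r − D₀)/(P + D₀) = (€20.76×0.076 − €0.42) / (€20.76 + €0.42) = 0.054663

5.47%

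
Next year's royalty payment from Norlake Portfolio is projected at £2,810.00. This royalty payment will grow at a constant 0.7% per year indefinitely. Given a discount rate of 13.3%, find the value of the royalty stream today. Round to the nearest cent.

£22301.59

Growing perpetuity: P = D₁ / (r − g) = £2,810.0000 / (0.133 − 0.007) = £22,301.59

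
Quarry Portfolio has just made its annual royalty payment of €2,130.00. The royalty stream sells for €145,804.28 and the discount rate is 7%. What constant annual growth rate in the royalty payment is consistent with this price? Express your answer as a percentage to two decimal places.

P = D₀(1+g)/(r−g) ⇒ P(r−g) = D₀(1+g) ⇒ g(P+D₀) = P·r − D₀
g = (P·r − D₀)/(P + D₀) = (€145,804.28×0.07 − €2,130.00) / (€145,804.28 + €2,130.00) = 0.054594

5.46%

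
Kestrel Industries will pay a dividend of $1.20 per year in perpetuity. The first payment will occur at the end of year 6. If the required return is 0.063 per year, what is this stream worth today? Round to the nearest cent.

Value at end of year 5: C / r = $1.20 / 0.063 = $19.0476
Discount to today: PV = $19.0476 / (1 + 0.063)^5 = $19.0476 / 1.357270 = $14.03

$14.03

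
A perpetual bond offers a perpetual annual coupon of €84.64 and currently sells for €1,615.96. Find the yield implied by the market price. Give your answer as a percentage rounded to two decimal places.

P = C/r ⇒ r = C/P = €84.64/€1,615.96 = 0.052378

5.24%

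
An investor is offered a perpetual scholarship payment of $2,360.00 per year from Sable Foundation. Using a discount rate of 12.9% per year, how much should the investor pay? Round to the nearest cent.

Level perpetuity: PV = C / r = $2,360.00 / 0.129 = $18,294.57

$18294.57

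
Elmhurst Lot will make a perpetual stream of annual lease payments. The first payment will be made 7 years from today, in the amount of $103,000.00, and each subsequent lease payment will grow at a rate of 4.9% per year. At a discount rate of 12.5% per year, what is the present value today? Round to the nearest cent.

$668510.91

Value at end of year 6: C₁ / (r − g) = $103,000.00 / (0.125 − 0.049) = $1,355,263.1579
Discount to today: PV = $1,355,263.1579 / (1 + 0.125)^6 = $1,355,263.1579 / 2.027287 = $668,510.91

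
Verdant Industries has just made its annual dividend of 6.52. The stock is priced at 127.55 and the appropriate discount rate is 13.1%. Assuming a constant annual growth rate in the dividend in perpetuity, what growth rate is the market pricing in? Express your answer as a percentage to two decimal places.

P = D₀(1+g)/(r−g) ⇒ P(r−g) = D₀(1+g) ⇒ g(P+D₀) = P·r − D₀
g = (P·r − D₀)/(P + D₀) = (127.55×0.131 − 6.52) / (127.55 + 6.52) = 0.075998

7.60%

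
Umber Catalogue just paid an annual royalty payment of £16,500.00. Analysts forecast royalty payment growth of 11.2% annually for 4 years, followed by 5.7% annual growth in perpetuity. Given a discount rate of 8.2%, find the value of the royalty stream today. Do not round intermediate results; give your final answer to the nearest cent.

£848971.21

D_1 = 18348.00000
D_2 = 20402.97600
D_3 = 22688.10931
D_4 = 25229.17755
Terminal value at year 4: TV = D_4×(1+g_2)/(r−g_2) = 26667.24068/0.025 = 1066689.62702
P_0 = D_1/(1+r)^1 + D_2/(1+r)^2 + D_3/(1+r)^3 + D_4/(1+r)^4 + TV/(1+r)^4
    = 16957.48614 + 17427.65673 + 17910.86348 + 18407.46783 + 778267.73979 = 848971.21397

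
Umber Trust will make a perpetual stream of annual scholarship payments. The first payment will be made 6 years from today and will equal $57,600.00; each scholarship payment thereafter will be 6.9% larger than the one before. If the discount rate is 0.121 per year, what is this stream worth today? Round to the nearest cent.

$625735.91

Value at end of year 5: C₁ / (r − g) = $57,600.00 / (0.121 − 0.069) = $1,107,692.3077
Discount to today: PV = $1,107,692.3077 / (1 + 0.121)^5 = $1,107,692.3077 / 1.770223 = $625,735.91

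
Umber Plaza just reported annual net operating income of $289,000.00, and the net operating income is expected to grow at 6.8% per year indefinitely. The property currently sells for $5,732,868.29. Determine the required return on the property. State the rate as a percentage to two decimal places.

12.18%

D₁ = $289,000.00 × 1.068 = $308,652.0000
P = D₁/(r − g) ⇒ r = D₁/P + g = $308,652.0000/$5,732,868.29 + 0.068 = 0.053839 + 0.068 = 0.121839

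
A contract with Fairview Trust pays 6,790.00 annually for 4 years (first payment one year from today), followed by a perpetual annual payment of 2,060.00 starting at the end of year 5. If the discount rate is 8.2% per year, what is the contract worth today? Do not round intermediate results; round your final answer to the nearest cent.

PV of 4-year annuity: 6,790.00 × [1 − (1+0.082)^−4] / 0.082 = 22389.58606
Perpetuity value at year 4: 2,060.00 / 0.082 = 25121.95122
PV of perpetuity: 25121.95122 / (1+0.082)^4 = 18329.23439
Total PV = 22389.58606 + 18329.23439 = 40718.82045

40718.82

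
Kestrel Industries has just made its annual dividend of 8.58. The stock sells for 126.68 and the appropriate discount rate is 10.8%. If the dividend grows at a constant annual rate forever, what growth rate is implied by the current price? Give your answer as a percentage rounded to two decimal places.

3.77%

P = D₀(1+g)/(r−g) ⇒ P(r−g) = D₀(1+g) ⇒ g(P+D₀) = P·r − D₀
g = (P·r − D₀)/(P + D₀) = (126.68×0.108 − 8.58) / (126.68 + 8.58) = 0.037716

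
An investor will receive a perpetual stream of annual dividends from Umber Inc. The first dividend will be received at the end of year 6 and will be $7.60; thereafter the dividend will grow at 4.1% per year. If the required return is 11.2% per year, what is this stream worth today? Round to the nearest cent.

$62.96

Value at end of year 5: C₁ / (r − g) = $7.60 / (0.112 − 0.041) = $107.0423
Discount to today: PV = $107.0423 / (1 + 0.112)^5 = $107.0423 / 1.700294 = $62.96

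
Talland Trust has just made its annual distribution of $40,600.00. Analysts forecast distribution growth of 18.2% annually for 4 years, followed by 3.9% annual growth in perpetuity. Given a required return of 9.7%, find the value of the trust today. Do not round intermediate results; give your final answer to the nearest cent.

$1176687.40

D_1 = 47989.20000
D_2 = 56723.23440
D_3 = 67046.86306
D_4 = 79249.39214
Terminal value at year 4: TV = D_4×(1+g_2)/(r−g_2) = 82340.11843/0.058 = 1419657.21433
P_0 = D_1/(1+r)^1 + D_2/(1+r)^2 + D_3/(1+r)^3 + D_4/(1+r)^4 + TV/(1+r)^4
    = 43745.85232 + 47135.45802 + 50787.70408 + 54722.94095 + 980295.44226 = 1176687.39764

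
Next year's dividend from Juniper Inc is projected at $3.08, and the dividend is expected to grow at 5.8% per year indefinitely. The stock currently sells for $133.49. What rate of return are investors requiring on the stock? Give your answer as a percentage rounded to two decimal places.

8.11%

P = D₁/(r − g) ⇒ r = D₁/P + g = $3.0800/$133.49 + 0.058 = 0.023073 + 0.058 = 0.081073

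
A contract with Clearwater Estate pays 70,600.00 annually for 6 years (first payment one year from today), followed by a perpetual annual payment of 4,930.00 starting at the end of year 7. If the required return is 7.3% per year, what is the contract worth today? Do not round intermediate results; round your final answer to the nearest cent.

PV of 6-year annuity: 70,600.00 × [1 − (1+0.073)^−6] / 0.073 = 333423.57657
Perpetuity value at year 6: 4,930.00 / 0.073 = 67534.24658
PV of perpetuity: 67534.24658 / (1+0.073)^6 = 44251.26878
Total PV = 333423.57657 + 44251.26878 = 377674.84535

377674.85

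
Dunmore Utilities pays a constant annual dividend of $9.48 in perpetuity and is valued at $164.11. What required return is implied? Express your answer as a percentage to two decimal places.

5.78%

P = C/r ⇒ r = C/P = $9.48/$164.11 = 0.057766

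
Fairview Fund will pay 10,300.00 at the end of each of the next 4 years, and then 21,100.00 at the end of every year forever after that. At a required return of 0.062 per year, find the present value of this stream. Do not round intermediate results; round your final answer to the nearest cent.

PV of 4-year annuity: 10,300.00 × [1 − (1+0.062)^−4] / 0.062 = 35527.74179
Perpetuity value at year 4: 21,100.00 / 0.062 = 340322.58065
PV of perpetuity: 340322.58065 / (1+0.062)^4 = 267542.44941
Total PV = 35527.74179 + 267542.44941 = 303070.19120

303070.19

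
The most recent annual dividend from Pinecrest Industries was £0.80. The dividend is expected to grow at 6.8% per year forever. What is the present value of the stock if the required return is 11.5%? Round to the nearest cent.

£18.18

D₁ = D₀ × (1 + g) = £0.80 × 1.068 = £0.8544
Growing perpetuity: P = D₁ / (r − g) = £0.8544 / (0.115 − 0.068) = £18.18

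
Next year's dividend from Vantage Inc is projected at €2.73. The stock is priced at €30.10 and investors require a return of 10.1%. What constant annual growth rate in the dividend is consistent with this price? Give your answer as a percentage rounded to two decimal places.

1.03%

P = D₁/(r−g) ⇒ g = r − D₁/P = 0.101 − €2.73/€30.10 = 0.010302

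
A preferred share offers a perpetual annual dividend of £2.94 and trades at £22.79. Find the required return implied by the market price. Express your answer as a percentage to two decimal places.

P = C/r ⇒ r = C/P = £2.94/£22.79 = 0.129004

12.90%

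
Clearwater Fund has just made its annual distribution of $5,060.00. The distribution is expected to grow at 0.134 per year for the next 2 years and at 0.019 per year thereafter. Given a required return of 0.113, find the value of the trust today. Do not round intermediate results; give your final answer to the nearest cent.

D_1 = 5738.04000
D_2 = 6506.93736
Terminal value at year 2: TV = D_2×(1+g_2)/(r−g_2) = 6630.56917/0.094 = 70537.96989
P_0 = D_1/(1+r)^1 + D_2/(1+r)^2 + TV/(1+r)^2
    = 5155.47170 + 5252.74475 + 56941.98829 = 67350.20474

$67350.20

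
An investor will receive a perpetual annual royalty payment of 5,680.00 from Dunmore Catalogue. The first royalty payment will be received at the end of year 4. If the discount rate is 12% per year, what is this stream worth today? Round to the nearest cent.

33690.93

Value at end of year 3: C / r = 5,680.00 / 0.12 = 47,333.3333
Discount to today: PV = 47,333.3333 / (1 + 0.12)^3 = 47,333.3333 / 1.404928 = 33,690.93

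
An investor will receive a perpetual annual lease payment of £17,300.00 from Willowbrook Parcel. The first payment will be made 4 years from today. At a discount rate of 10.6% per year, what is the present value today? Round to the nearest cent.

Value at end of year 3: C / r = £17,300.00 / 0.106 = £163,207.5472
Discount to today: PV = £163,207.5472 / (1 + 0.106)^3 = £163,207.5472 / 1.352899 = £120,635.42

£120635.42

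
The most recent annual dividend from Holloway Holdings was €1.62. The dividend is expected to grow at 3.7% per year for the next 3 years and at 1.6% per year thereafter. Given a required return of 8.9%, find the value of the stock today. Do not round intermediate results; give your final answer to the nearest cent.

D_1 = 1.67994
D_2 = 1.74210
D_3 = 1.80656
Terminal value at year 3: TV = D_3×(1+g_2)/(r−g_2) = 1.83546/0.073 = 25.14329
P_0 = D_1/(1+r)^1 + D_2/(1+r)^2 + D_3/(1+r)^3 + TV/(1+r)^3
    = 1.54264 + 1.46898 + 1.39884 + 19.46877 = 23.87924

€23.88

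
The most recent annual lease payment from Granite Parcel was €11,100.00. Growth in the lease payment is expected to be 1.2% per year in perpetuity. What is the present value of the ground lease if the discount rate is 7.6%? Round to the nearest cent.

D₁ = D₀ × (1 + g) = €11,100.00 × 1.012 = €11,233.2000
Growing perpetuity: P = D₁ / (r − g) = €11,233.2000 / (0.076 − 0.012) = €175,518.75

€175518.75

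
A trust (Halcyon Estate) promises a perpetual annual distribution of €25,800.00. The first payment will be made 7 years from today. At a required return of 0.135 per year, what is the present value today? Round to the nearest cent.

Value at end of year 6: C / r = €25,800.00 / 0.135 = €191,111.1111
Discount to today: PV = €191,111.1111 / (1 + 0.135)^6 = €191,111.1111 / 2.137840 = €89,394.49

€89394.49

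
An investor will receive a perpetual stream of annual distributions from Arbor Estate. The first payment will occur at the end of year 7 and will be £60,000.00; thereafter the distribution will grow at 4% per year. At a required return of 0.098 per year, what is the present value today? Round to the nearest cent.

Value at end of year 6: C₁ / (r − g) = £60,000.00 / (0.098 − 0.04) = £1,034,482.7586
Discount to today: PV = £1,034,482.7586 / (1 + 0.098)^6 = £1,034,482.7586 / 1.752323 = £590,349.52

£590349.52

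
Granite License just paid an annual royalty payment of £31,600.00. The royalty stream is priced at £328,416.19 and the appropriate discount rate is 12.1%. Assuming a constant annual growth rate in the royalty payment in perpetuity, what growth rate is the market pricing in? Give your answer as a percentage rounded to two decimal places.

2.26%

P = D₀(1+g)/(r−g) ⇒ P(r−g) = D₀(1+g) ⇒ g(P+D₀) = P·r − D₀
g = (P·r − D₀)/(P + D₀) = (£328,416.19×0.121 − £31,600.00) / (£328,416.19 + £31,600.00) = 0.022606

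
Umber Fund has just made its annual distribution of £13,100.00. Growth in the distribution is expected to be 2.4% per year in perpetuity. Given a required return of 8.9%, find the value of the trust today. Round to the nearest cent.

£206375.38

D₁ = D₀ × (1 + g) = £13,100.00 × 1.024 = £13,414.4000
Growing perpetuity: P = D₁ / (r − g) = £13,414.4000 / (0.089 − 0.024) = £206,375.38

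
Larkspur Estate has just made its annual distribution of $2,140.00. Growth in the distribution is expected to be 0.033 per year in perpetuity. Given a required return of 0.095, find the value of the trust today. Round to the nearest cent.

D₁ = D₀ × (1 + g) = $2,140.00 × 1.033 = $2,210.6200
Growing perpetuity: P = D₁ / (r − g) = $2,210.6200 / (0.095 − 0.033) = $35,655.16

$35655.16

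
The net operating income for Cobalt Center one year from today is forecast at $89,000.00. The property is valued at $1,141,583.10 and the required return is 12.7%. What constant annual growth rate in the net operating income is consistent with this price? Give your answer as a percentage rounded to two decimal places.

P = D₁/(r−g) ⇒ g = r − D₁/P = 0.127 − $89,000.00/$1,141,583.10 = 0.049038

4.90%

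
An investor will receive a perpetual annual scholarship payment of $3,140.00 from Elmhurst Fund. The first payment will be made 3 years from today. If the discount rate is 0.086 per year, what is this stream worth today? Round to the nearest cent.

$30957.90

Value at end of year 2: C / r = $3,140.00 / 0.086 = $36,511.6279
Discount to today: PV = $36,511.6279 / (1 + 0.086)^2 = $36,511.6279 / 1.179396 = $30,957.90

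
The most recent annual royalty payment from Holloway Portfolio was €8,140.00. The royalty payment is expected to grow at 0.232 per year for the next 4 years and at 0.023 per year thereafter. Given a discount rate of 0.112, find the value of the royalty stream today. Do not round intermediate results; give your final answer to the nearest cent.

€183316.63

D_1 = 10028.48000
D_2 = 12355.08736
D_3 = 15221.46763
D_4 = 18752.84812
Terminal value at year 4: TV = D_4×(1+g_2)/(r−g_2) = 19184.16362/0.089 = 215552.40027
P_0 = D_1/(1+r)^1 + D_2/(1+r)^2 + D_3/(1+r)^3 + D_4/(1+r)^4 + TV/(1+r)^4
    = 9018.41727 + 9991.62776 + 11069.86097 + 12264.45029 + 140972.27691 = 183316.63320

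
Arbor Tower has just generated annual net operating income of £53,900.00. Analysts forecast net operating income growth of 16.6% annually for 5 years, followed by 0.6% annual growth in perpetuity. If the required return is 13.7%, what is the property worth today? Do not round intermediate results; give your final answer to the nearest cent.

D_1 = 62847.40000
D_2 = 73280.06840
D_3 = 85444.55975
D_4 = 99628.35667
D_5 = 116166.66388
Terminal value at year 5: TV = D_5×(1+g_2)/(r−g_2) = 116863.66386/0.131 = 892089.03714
P_0 = D_1/(1+r)^1 + D_2/(1+r)^2 + D_3/(1+r)^3 + D_4/(1+r)^4 + D_5/(1+r)^5 + TV/(1+r)^5
    = 55274.75814 + 56684.58046 + 58130.36132 + 59613.01785 + 61133.49060 + 469467.87440 = 760304.08277

£760304.08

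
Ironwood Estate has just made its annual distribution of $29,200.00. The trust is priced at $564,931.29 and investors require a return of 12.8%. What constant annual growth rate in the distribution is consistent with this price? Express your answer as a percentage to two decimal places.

7.26%

P = D₀(1+g)/(r−g) ⇒ P(r−g) = D₀(1+g) ⇒ g(P+D₀) = P·r − D₀
g = (P·r − D₀)/(P + D₀) = ($564,931.29×0.128 − $29,200.00) / ($564,931.29 + $29,200.00) = 0.072562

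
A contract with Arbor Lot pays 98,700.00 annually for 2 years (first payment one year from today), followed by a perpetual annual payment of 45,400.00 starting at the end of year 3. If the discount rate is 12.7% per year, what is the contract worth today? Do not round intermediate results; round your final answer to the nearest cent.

446738.26

PV of 2-year annuity: 98,700.00 × [1 − (1+0.127)^−2] / 0.127 = 165286.28194
Perpetuity value at year 2: 45,400.00 / 0.127 = 357480.31496
PV of perpetuity: 357480.31496 / (1+0.127)^2 = 281451.97453
Total PV = 165286.28194 + 281451.97453 = 446738.25648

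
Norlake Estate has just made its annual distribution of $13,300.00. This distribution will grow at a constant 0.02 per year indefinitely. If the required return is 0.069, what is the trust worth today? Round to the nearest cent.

$276857.14

D₁ = D₀ × (1 + g) = $13,300.00 × 1.02 = $13,566.0000
Growing perpetuity: P = D₁ / (r − g) = $13,566.0000 / (0.069 − 0.02) = $276,857.14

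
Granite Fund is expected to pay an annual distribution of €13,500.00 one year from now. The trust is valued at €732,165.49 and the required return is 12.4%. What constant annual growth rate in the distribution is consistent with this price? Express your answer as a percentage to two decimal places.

P = D₁/(r−g) ⇒ g = r − D₁/P = 0.124 − €13,500.00/€732,165.49 = 0.105562

10.56%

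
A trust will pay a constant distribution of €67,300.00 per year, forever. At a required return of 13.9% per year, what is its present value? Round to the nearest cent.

€484172.66

Level perpetuity: PV = C / r = €67,300.00 / 0.139 = €484,172.66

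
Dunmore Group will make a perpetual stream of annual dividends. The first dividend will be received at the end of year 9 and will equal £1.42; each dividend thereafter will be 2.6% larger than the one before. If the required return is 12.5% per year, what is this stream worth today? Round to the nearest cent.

£5.59

Value at end of year 8: C₁ / (r − g) = £1.42 / (0.125 − 0.026) = £14.3434
Discount to today: PV = £14.3434 / (1 + 0.125)^8 = £14.3434 / 2.565785 = £5.59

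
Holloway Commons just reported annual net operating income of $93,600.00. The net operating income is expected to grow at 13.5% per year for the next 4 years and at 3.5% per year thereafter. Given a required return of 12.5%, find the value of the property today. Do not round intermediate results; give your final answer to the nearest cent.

D_1 = 106236.00000
D_2 = 120577.86000
D_3 = 136855.87110
D_4 = 155331.41370
Terminal value at year 4: TV = D_4×(1+g_2)/(r−g_2) = 160768.01318/0.09 = 1786311.25753
P_0 = D_1/(1+r)^1 + D_2/(1+r)^2 + D_3/(1+r)^3 + D_4/(1+r)^4 + TV/(1+r)^4
    = 94432.00000 + 95271.39556 + 96118.25240 + 96972.63687 + 1115185.32401 = 1497979.60884

$1497979.61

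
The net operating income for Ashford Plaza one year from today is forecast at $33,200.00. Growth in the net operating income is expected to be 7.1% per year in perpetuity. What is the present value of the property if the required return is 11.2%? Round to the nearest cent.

Growing perpetuity: P = D₁ / (r − g) = $33,200.0000 / (0.112 − 0.071) = $809,756.10

$809756.10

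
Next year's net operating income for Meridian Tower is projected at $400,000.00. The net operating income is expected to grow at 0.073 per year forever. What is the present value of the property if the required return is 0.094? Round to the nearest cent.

$19047619.05

Growing perpetuity: P = D₁ / (r − g) = $400,000.0000 / (0.094 − 0.073) = $19,047,619.05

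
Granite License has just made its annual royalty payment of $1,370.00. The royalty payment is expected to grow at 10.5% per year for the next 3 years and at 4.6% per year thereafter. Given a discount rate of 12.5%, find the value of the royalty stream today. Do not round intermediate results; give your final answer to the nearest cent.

$21154.74

D_1 = 1513.85000
D_2 = 1672.80425
D_3 = 1848.44870
Terminal value at year 3: TV = D_3×(1+g_2)/(r−g_2) = 1933.47734/0.079 = 24474.39666
P_0 = D_1/(1+r)^1 + D_2/(1+r)^2 + D_3/(1+r)^3 + TV/(1+r)^3
    = 1345.64444 + 1321.72188 + 1298.22460 + 17189.15102 = 21154.74194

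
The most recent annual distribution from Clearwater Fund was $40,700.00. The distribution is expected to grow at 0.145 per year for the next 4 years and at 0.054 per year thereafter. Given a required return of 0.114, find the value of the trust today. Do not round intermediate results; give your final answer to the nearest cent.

D_1 = 46601.50000
D_2 = 53358.71750
D_3 = 61095.73154
D_4 = 69954.61261
Terminal value at year 4: TV = D_4×(1+g_2)/(r−g_2) = 73732.16169/0.06 = 1228869.36152
P_0 = D_1/(1+r)^1 + D_2/(1+r)^2 + D_3/(1+r)^3 + D_4/(1+r)^4 + TV/(1+r)^4
    = 41832.58528 + 42996.68774 + 44193.18444 + 45422.97682 + 797930.29286 = 972375.72714

$972375.73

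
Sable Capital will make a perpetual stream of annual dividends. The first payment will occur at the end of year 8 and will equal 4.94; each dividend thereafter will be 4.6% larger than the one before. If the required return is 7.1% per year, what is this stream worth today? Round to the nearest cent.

Value at end of year 7: C₁ / (r − g) = 4.94 / (0.071 − 0.046) = 197.6000
Discount to today: PV = 197.6000 / (1 + 0.071)^7 = 197.6000 / 1.616316 = 122.25

122.25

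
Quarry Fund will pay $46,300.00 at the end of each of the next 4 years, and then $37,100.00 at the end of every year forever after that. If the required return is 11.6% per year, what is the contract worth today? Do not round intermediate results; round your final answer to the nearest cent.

$348008.25

PV of 4-year annuity: $46,300.00 × [1 − (1+0.116)^−4] / 0.116 = 141822.26772
Perpetuity value at year 4: $37,100.00 / 0.116 = 319827.58621
PV of perpetuity: 319827.58621 / (1+0.116)^4 = 206185.98508
Total PV = 141822.26772 + 206185.98508 = 348008.25279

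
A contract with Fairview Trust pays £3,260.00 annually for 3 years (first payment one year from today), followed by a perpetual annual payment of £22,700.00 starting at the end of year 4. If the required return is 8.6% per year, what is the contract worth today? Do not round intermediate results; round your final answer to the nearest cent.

£214392.19

PV of 3-year annuity: £3,260.00 × [1 − (1+0.086)^−3] / 0.086 = 8311.20474
Perpetuity value at year 3: £22,700.00 / 0.086 = 263953.48837
PV of perpetuity: 263953.48837 / (1+0.086)^3 = 206080.98914
Total PV = 8311.20474 + 206080.98914 = 214392.19387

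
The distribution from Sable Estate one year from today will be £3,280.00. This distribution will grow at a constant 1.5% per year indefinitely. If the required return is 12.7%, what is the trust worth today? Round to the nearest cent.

£29285.71

Growing perpetuity: P = D₁ / (r − g) = £3,280.0000 / (0.127 − 0.015) = £29,285.71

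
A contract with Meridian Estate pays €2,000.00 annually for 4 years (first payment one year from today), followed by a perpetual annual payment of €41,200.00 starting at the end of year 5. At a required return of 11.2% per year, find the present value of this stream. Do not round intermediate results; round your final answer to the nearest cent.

€246758.78

PV of 4-year annuity: €2,000.00 × [1 − (1+0.112)^−4] / 0.112 = 6178.48799
Perpetuity value at year 4: €41,200.00 / 0.112 = 367857.14286
PV of perpetuity: 367857.14286 / (1+0.112)^4 = 240580.29018
Total PV = 6178.48799 + 240580.29018 = 246758.77817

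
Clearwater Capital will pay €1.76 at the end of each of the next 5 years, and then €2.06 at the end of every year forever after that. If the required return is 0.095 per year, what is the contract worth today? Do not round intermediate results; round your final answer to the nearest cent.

PV of 5-year annuity: €1.76 × [1 − (1+0.095)^−5] / 0.095 = 6.75789
Perpetuity value at year 5: €2.06 / 0.095 = 21.68421
PV of perpetuity: 21.68421 / (1+0.095)^5 = 13.77441
Total PV = 6.75789 + 13.77441 = 20.53230

€20.53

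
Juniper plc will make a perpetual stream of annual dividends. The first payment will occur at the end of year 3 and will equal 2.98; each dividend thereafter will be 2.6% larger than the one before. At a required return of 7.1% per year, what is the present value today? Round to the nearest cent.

Value at end of year 2: C₁ / (r − g) = 2.98 / (0.071 − 0.026) = 66.2222
Discount to today: PV = 66.2222 / (1 + 0.071)^2 = 66.2222 / 1.147041 = 57.73

57.73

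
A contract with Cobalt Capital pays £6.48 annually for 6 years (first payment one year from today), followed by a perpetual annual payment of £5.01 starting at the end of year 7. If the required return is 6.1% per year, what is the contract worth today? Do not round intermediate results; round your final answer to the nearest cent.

PV of 6-year annuity: £6.48 × [1 − (1+0.061)^−6] / 0.061 = 31.76439
Perpetuity value at year 6: £5.01 / 0.061 = 82.13115
PV of perpetuity: 82.13115 / (1+0.061)^6 = 57.57257
Total PV = 31.76439 + 57.57257 = 89.33696

£89.34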